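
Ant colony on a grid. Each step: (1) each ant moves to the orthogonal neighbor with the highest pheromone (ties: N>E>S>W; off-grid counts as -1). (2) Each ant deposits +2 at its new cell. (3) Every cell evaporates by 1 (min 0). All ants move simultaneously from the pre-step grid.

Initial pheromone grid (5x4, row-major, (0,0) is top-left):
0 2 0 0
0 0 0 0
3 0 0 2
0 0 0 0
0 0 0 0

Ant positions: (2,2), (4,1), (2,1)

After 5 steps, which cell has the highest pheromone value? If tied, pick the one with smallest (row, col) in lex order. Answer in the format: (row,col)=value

Answer: (2,0)=8

Derivation:
Step 1: ant0:(2,2)->E->(2,3) | ant1:(4,1)->N->(3,1) | ant2:(2,1)->W->(2,0)
  grid max=4 at (2,0)
Step 2: ant0:(2,3)->N->(1,3) | ant1:(3,1)->N->(2,1) | ant2:(2,0)->N->(1,0)
  grid max=3 at (2,0)
Step 3: ant0:(1,3)->S->(2,3) | ant1:(2,1)->W->(2,0) | ant2:(1,0)->S->(2,0)
  grid max=6 at (2,0)
Step 4: ant0:(2,3)->N->(1,3) | ant1:(2,0)->N->(1,0) | ant2:(2,0)->N->(1,0)
  grid max=5 at (2,0)
Step 5: ant0:(1,3)->S->(2,3) | ant1:(1,0)->S->(2,0) | ant2:(1,0)->S->(2,0)
  grid max=8 at (2,0)
Final grid:
  0 0 0 0
  2 0 0 0
  8 0 0 3
  0 0 0 0
  0 0 0 0
Max pheromone 8 at (2,0)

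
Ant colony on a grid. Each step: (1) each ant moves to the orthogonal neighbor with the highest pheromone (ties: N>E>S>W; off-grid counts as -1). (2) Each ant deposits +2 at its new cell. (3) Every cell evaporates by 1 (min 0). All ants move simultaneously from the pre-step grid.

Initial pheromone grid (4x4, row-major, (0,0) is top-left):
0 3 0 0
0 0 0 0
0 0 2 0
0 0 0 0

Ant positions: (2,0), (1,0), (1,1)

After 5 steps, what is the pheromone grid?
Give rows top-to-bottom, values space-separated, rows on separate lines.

After step 1: ants at (1,0),(0,0),(0,1)
  1 4 0 0
  1 0 0 0
  0 0 1 0
  0 0 0 0
After step 2: ants at (0,0),(0,1),(0,0)
  4 5 0 0
  0 0 0 0
  0 0 0 0
  0 0 0 0
After step 3: ants at (0,1),(0,0),(0,1)
  5 8 0 0
  0 0 0 0
  0 0 0 0
  0 0 0 0
After step 4: ants at (0,0),(0,1),(0,0)
  8 9 0 0
  0 0 0 0
  0 0 0 0
  0 0 0 0
After step 5: ants at (0,1),(0,0),(0,1)
  9 12 0 0
  0 0 0 0
  0 0 0 0
  0 0 0 0

9 12 0 0
0 0 0 0
0 0 0 0
0 0 0 0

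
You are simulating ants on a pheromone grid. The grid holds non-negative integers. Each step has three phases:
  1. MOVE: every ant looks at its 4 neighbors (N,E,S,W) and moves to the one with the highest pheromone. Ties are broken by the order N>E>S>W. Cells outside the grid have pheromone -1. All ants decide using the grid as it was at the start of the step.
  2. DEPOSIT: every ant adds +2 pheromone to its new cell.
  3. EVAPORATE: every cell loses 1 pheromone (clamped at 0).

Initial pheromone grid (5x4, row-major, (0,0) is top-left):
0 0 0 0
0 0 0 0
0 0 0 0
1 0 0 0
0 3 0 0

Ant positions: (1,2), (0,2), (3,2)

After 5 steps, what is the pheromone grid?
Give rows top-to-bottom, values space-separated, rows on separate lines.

After step 1: ants at (0,2),(0,3),(2,2)
  0 0 1 1
  0 0 0 0
  0 0 1 0
  0 0 0 0
  0 2 0 0
After step 2: ants at (0,3),(0,2),(1,2)
  0 0 2 2
  0 0 1 0
  0 0 0 0
  0 0 0 0
  0 1 0 0
After step 3: ants at (0,2),(0,3),(0,2)
  0 0 5 3
  0 0 0 0
  0 0 0 0
  0 0 0 0
  0 0 0 0
After step 4: ants at (0,3),(0,2),(0,3)
  0 0 6 6
  0 0 0 0
  0 0 0 0
  0 0 0 0
  0 0 0 0
After step 5: ants at (0,2),(0,3),(0,2)
  0 0 9 7
  0 0 0 0
  0 0 0 0
  0 0 0 0
  0 0 0 0

0 0 9 7
0 0 0 0
0 0 0 0
0 0 0 0
0 0 0 0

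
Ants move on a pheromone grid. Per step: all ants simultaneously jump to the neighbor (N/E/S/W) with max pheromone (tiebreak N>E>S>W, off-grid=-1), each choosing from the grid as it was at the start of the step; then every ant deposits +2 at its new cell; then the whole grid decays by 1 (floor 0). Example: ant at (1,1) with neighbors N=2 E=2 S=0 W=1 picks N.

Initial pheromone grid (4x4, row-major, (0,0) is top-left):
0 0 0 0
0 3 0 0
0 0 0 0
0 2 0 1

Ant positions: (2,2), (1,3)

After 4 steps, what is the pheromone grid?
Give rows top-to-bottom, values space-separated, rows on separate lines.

After step 1: ants at (1,2),(0,3)
  0 0 0 1
  0 2 1 0
  0 0 0 0
  0 1 0 0
After step 2: ants at (1,1),(1,3)
  0 0 0 0
  0 3 0 1
  0 0 0 0
  0 0 0 0
After step 3: ants at (0,1),(0,3)
  0 1 0 1
  0 2 0 0
  0 0 0 0
  0 0 0 0
After step 4: ants at (1,1),(1,3)
  0 0 0 0
  0 3 0 1
  0 0 0 0
  0 0 0 0

0 0 0 0
0 3 0 1
0 0 0 0
0 0 0 0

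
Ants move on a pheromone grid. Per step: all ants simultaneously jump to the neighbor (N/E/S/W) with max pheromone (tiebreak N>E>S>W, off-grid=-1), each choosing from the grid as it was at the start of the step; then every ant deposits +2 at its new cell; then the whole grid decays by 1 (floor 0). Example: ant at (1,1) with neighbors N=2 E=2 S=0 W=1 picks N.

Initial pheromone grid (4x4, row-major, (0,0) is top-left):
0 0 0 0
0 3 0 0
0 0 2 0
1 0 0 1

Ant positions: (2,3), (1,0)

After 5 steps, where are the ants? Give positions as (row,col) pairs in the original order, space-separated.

Step 1: ant0:(2,3)->W->(2,2) | ant1:(1,0)->E->(1,1)
  grid max=4 at (1,1)
Step 2: ant0:(2,2)->N->(1,2) | ant1:(1,1)->N->(0,1)
  grid max=3 at (1,1)
Step 3: ant0:(1,2)->W->(1,1) | ant1:(0,1)->S->(1,1)
  grid max=6 at (1,1)
Step 4: ant0:(1,1)->N->(0,1) | ant1:(1,1)->N->(0,1)
  grid max=5 at (1,1)
Step 5: ant0:(0,1)->S->(1,1) | ant1:(0,1)->S->(1,1)
  grid max=8 at (1,1)

(1,1) (1,1)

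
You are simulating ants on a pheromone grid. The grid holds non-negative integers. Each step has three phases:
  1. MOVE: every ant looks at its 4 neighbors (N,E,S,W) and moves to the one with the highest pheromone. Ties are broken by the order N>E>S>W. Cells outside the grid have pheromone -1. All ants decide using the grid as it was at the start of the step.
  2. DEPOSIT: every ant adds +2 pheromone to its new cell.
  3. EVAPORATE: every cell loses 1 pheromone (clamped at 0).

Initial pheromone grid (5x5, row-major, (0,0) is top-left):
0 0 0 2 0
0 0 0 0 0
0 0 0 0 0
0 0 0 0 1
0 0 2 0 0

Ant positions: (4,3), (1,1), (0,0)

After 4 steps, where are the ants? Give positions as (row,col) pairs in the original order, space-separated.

Step 1: ant0:(4,3)->W->(4,2) | ant1:(1,1)->N->(0,1) | ant2:(0,0)->E->(0,1)
  grid max=3 at (0,1)
Step 2: ant0:(4,2)->N->(3,2) | ant1:(0,1)->E->(0,2) | ant2:(0,1)->E->(0,2)
  grid max=3 at (0,2)
Step 3: ant0:(3,2)->S->(4,2) | ant1:(0,2)->W->(0,1) | ant2:(0,2)->W->(0,1)
  grid max=5 at (0,1)
Step 4: ant0:(4,2)->N->(3,2) | ant1:(0,1)->E->(0,2) | ant2:(0,1)->E->(0,2)
  grid max=5 at (0,2)

(3,2) (0,2) (0,2)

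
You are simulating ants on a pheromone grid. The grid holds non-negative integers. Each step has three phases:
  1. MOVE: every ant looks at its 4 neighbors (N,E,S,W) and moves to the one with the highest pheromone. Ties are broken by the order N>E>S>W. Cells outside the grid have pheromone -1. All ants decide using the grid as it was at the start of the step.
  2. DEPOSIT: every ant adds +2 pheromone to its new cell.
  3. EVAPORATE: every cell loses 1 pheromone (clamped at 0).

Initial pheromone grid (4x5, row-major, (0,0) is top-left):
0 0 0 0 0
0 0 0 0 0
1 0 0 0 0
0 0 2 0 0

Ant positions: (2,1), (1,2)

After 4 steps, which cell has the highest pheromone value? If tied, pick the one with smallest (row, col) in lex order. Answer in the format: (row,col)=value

Answer: (1,0)=1

Derivation:
Step 1: ant0:(2,1)->W->(2,0) | ant1:(1,2)->N->(0,2)
  grid max=2 at (2,0)
Step 2: ant0:(2,0)->N->(1,0) | ant1:(0,2)->E->(0,3)
  grid max=1 at (0,3)
Step 3: ant0:(1,0)->S->(2,0) | ant1:(0,3)->E->(0,4)
  grid max=2 at (2,0)
Step 4: ant0:(2,0)->N->(1,0) | ant1:(0,4)->S->(1,4)
  grid max=1 at (1,0)
Final grid:
  0 0 0 0 0
  1 0 0 0 1
  1 0 0 0 0
  0 0 0 0 0
Max pheromone 1 at (1,0)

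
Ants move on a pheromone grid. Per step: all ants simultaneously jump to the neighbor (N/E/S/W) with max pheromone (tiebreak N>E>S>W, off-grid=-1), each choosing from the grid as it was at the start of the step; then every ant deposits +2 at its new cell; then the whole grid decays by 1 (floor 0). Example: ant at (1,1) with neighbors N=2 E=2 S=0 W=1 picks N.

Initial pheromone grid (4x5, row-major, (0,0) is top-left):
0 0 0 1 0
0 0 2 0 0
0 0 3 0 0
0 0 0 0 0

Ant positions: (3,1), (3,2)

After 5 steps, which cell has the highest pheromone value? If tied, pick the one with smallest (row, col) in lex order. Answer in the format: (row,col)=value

Step 1: ant0:(3,1)->N->(2,1) | ant1:(3,2)->N->(2,2)
  grid max=4 at (2,2)
Step 2: ant0:(2,1)->E->(2,2) | ant1:(2,2)->N->(1,2)
  grid max=5 at (2,2)
Step 3: ant0:(2,2)->N->(1,2) | ant1:(1,2)->S->(2,2)
  grid max=6 at (2,2)
Step 4: ant0:(1,2)->S->(2,2) | ant1:(2,2)->N->(1,2)
  grid max=7 at (2,2)
Step 5: ant0:(2,2)->N->(1,2) | ant1:(1,2)->S->(2,2)
  grid max=8 at (2,2)
Final grid:
  0 0 0 0 0
  0 0 5 0 0
  0 0 8 0 0
  0 0 0 0 0
Max pheromone 8 at (2,2)

Answer: (2,2)=8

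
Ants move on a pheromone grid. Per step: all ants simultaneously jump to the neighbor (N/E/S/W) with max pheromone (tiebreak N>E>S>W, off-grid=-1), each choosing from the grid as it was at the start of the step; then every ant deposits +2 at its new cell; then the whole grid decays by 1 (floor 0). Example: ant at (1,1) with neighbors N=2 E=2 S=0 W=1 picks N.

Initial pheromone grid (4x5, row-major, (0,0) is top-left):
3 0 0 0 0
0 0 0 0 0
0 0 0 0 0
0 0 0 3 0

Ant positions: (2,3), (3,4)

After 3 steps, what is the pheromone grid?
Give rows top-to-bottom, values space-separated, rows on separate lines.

After step 1: ants at (3,3),(3,3)
  2 0 0 0 0
  0 0 0 0 0
  0 0 0 0 0
  0 0 0 6 0
After step 2: ants at (2,3),(2,3)
  1 0 0 0 0
  0 0 0 0 0
  0 0 0 3 0
  0 0 0 5 0
After step 3: ants at (3,3),(3,3)
  0 0 0 0 0
  0 0 0 0 0
  0 0 0 2 0
  0 0 0 8 0

0 0 0 0 0
0 0 0 0 0
0 0 0 2 0
0 0 0 8 0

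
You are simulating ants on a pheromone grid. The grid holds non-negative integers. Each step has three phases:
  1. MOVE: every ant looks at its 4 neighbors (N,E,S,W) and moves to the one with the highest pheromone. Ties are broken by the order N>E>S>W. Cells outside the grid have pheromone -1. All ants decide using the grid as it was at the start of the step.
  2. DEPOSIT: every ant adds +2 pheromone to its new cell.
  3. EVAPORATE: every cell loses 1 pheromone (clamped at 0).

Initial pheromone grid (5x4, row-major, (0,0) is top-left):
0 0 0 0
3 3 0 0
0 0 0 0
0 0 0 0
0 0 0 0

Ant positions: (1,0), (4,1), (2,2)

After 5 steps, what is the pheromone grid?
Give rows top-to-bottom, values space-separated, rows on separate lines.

After step 1: ants at (1,1),(3,1),(1,2)
  0 0 0 0
  2 4 1 0
  0 0 0 0
  0 1 0 0
  0 0 0 0
After step 2: ants at (1,0),(2,1),(1,1)
  0 0 0 0
  3 5 0 0
  0 1 0 0
  0 0 0 0
  0 0 0 0
After step 3: ants at (1,1),(1,1),(1,0)
  0 0 0 0
  4 8 0 0
  0 0 0 0
  0 0 0 0
  0 0 0 0
After step 4: ants at (1,0),(1,0),(1,1)
  0 0 0 0
  7 9 0 0
  0 0 0 0
  0 0 0 0
  0 0 0 0
After step 5: ants at (1,1),(1,1),(1,0)
  0 0 0 0
  8 12 0 0
  0 0 0 0
  0 0 0 0
  0 0 0 0

0 0 0 0
8 12 0 0
0 0 0 0
0 0 0 0
0 0 0 0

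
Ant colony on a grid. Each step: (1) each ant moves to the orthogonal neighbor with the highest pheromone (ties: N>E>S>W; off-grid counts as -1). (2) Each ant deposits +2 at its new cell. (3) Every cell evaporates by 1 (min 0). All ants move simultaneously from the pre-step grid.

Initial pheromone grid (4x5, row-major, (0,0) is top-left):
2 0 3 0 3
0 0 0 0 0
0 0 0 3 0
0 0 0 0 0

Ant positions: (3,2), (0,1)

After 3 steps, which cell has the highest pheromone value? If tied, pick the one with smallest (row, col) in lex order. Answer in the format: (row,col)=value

Step 1: ant0:(3,2)->N->(2,2) | ant1:(0,1)->E->(0,2)
  grid max=4 at (0,2)
Step 2: ant0:(2,2)->E->(2,3) | ant1:(0,2)->E->(0,3)
  grid max=3 at (0,2)
Step 3: ant0:(2,3)->N->(1,3) | ant1:(0,3)->W->(0,2)
  grid max=4 at (0,2)
Final grid:
  0 0 4 0 0
  0 0 0 1 0
  0 0 0 2 0
  0 0 0 0 0
Max pheromone 4 at (0,2)

Answer: (0,2)=4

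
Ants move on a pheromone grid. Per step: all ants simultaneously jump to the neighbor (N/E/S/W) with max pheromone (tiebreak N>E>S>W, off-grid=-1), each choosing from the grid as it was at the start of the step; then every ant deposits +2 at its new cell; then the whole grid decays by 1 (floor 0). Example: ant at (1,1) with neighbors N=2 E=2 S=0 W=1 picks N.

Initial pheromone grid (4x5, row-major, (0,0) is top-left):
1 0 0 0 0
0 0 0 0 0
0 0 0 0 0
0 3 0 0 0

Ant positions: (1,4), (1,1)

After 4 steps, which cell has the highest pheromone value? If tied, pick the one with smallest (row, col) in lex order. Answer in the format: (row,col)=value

Step 1: ant0:(1,4)->N->(0,4) | ant1:(1,1)->N->(0,1)
  grid max=2 at (3,1)
Step 2: ant0:(0,4)->S->(1,4) | ant1:(0,1)->E->(0,2)
  grid max=1 at (0,2)
Step 3: ant0:(1,4)->N->(0,4) | ant1:(0,2)->E->(0,3)
  grid max=1 at (0,3)
Step 4: ant0:(0,4)->W->(0,3) | ant1:(0,3)->E->(0,4)
  grid max=2 at (0,3)
Final grid:
  0 0 0 2 2
  0 0 0 0 0
  0 0 0 0 0
  0 0 0 0 0
Max pheromone 2 at (0,3)

Answer: (0,3)=2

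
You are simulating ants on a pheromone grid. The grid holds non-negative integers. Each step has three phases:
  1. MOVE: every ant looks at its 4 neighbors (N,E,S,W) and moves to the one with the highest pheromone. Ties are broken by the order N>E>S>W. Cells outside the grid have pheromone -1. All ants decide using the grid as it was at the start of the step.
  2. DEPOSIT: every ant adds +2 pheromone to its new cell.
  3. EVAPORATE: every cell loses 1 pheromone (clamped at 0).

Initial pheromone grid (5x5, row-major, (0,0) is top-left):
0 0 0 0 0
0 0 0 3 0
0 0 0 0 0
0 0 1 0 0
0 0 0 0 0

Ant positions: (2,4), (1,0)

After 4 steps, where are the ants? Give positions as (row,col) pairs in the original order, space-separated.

Step 1: ant0:(2,4)->N->(1,4) | ant1:(1,0)->N->(0,0)
  grid max=2 at (1,3)
Step 2: ant0:(1,4)->W->(1,3) | ant1:(0,0)->E->(0,1)
  grid max=3 at (1,3)
Step 3: ant0:(1,3)->N->(0,3) | ant1:(0,1)->E->(0,2)
  grid max=2 at (1,3)
Step 4: ant0:(0,3)->S->(1,3) | ant1:(0,2)->E->(0,3)
  grid max=3 at (1,3)

(1,3) (0,3)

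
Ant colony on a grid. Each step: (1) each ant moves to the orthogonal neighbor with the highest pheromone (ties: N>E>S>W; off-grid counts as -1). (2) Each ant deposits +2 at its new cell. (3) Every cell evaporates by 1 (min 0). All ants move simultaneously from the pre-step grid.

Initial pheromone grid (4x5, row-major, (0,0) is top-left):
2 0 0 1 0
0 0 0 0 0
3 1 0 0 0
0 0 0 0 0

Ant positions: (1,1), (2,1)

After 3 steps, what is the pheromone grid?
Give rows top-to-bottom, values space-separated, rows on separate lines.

After step 1: ants at (2,1),(2,0)
  1 0 0 0 0
  0 0 0 0 0
  4 2 0 0 0
  0 0 0 0 0
After step 2: ants at (2,0),(2,1)
  0 0 0 0 0
  0 0 0 0 0
  5 3 0 0 0
  0 0 0 0 0
After step 3: ants at (2,1),(2,0)
  0 0 0 0 0
  0 0 0 0 0
  6 4 0 0 0
  0 0 0 0 0

0 0 0 0 0
0 0 0 0 0
6 4 0 0 0
0 0 0 0 0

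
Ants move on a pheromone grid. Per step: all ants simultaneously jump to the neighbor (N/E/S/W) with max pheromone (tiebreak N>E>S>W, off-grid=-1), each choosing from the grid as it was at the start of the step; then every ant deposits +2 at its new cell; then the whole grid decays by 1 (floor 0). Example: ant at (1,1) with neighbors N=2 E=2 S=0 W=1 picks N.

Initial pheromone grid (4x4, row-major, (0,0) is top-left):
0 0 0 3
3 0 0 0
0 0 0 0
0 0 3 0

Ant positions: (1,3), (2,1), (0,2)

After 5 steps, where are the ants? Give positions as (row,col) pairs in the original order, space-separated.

Step 1: ant0:(1,3)->N->(0,3) | ant1:(2,1)->N->(1,1) | ant2:(0,2)->E->(0,3)
  grid max=6 at (0,3)
Step 2: ant0:(0,3)->S->(1,3) | ant1:(1,1)->W->(1,0) | ant2:(0,3)->S->(1,3)
  grid max=5 at (0,3)
Step 3: ant0:(1,3)->N->(0,3) | ant1:(1,0)->N->(0,0) | ant2:(1,3)->N->(0,3)
  grid max=8 at (0,3)
Step 4: ant0:(0,3)->S->(1,3) | ant1:(0,0)->S->(1,0) | ant2:(0,3)->S->(1,3)
  grid max=7 at (0,3)
Step 5: ant0:(1,3)->N->(0,3) | ant1:(1,0)->N->(0,0) | ant2:(1,3)->N->(0,3)
  grid max=10 at (0,3)

(0,3) (0,0) (0,3)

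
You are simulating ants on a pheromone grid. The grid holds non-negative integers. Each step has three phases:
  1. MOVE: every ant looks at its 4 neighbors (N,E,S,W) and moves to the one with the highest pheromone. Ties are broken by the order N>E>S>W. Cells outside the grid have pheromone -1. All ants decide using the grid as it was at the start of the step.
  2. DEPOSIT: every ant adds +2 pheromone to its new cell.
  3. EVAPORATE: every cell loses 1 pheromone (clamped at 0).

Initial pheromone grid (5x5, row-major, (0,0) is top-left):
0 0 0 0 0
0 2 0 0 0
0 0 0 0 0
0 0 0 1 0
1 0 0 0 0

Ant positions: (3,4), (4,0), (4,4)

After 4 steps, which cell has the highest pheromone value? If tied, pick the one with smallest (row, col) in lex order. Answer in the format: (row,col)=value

Answer: (3,3)=5

Derivation:
Step 1: ant0:(3,4)->W->(3,3) | ant1:(4,0)->N->(3,0) | ant2:(4,4)->N->(3,4)
  grid max=2 at (3,3)
Step 2: ant0:(3,3)->E->(3,4) | ant1:(3,0)->N->(2,0) | ant2:(3,4)->W->(3,3)
  grid max=3 at (3,3)
Step 3: ant0:(3,4)->W->(3,3) | ant1:(2,0)->N->(1,0) | ant2:(3,3)->E->(3,4)
  grid max=4 at (3,3)
Step 4: ant0:(3,3)->E->(3,4) | ant1:(1,0)->N->(0,0) | ant2:(3,4)->W->(3,3)
  grid max=5 at (3,3)
Final grid:
  1 0 0 0 0
  0 0 0 0 0
  0 0 0 0 0
  0 0 0 5 4
  0 0 0 0 0
Max pheromone 5 at (3,3)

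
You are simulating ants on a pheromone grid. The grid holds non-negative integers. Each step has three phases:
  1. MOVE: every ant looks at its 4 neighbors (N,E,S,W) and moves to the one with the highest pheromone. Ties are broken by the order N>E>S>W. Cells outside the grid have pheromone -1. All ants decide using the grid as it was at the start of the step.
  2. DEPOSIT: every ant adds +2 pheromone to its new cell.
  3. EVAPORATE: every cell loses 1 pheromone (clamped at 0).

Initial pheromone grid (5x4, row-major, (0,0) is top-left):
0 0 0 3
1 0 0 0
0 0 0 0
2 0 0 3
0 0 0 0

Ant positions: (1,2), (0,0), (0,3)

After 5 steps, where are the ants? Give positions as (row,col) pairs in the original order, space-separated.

Step 1: ant0:(1,2)->N->(0,2) | ant1:(0,0)->S->(1,0) | ant2:(0,3)->S->(1,3)
  grid max=2 at (0,3)
Step 2: ant0:(0,2)->E->(0,3) | ant1:(1,0)->N->(0,0) | ant2:(1,3)->N->(0,3)
  grid max=5 at (0,3)
Step 3: ant0:(0,3)->S->(1,3) | ant1:(0,0)->S->(1,0) | ant2:(0,3)->S->(1,3)
  grid max=4 at (0,3)
Step 4: ant0:(1,3)->N->(0,3) | ant1:(1,0)->N->(0,0) | ant2:(1,3)->N->(0,3)
  grid max=7 at (0,3)
Step 5: ant0:(0,3)->S->(1,3) | ant1:(0,0)->S->(1,0) | ant2:(0,3)->S->(1,3)
  grid max=6 at (0,3)

(1,3) (1,0) (1,3)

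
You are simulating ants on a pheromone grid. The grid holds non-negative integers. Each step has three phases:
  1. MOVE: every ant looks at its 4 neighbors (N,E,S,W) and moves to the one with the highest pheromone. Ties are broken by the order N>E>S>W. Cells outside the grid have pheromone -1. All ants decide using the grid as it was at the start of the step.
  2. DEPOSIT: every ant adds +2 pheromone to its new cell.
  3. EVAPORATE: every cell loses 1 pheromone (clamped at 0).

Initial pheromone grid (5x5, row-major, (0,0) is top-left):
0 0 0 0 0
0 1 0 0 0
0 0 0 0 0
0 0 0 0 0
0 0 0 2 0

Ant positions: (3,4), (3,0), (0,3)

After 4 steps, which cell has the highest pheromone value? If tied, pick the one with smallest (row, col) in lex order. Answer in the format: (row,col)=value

Step 1: ant0:(3,4)->N->(2,4) | ant1:(3,0)->N->(2,0) | ant2:(0,3)->E->(0,4)
  grid max=1 at (0,4)
Step 2: ant0:(2,4)->N->(1,4) | ant1:(2,0)->N->(1,0) | ant2:(0,4)->S->(1,4)
  grid max=3 at (1,4)
Step 3: ant0:(1,4)->N->(0,4) | ant1:(1,0)->N->(0,0) | ant2:(1,4)->N->(0,4)
  grid max=3 at (0,4)
Step 4: ant0:(0,4)->S->(1,4) | ant1:(0,0)->E->(0,1) | ant2:(0,4)->S->(1,4)
  grid max=5 at (1,4)
Final grid:
  0 1 0 0 2
  0 0 0 0 5
  0 0 0 0 0
  0 0 0 0 0
  0 0 0 0 0
Max pheromone 5 at (1,4)

Answer: (1,4)=5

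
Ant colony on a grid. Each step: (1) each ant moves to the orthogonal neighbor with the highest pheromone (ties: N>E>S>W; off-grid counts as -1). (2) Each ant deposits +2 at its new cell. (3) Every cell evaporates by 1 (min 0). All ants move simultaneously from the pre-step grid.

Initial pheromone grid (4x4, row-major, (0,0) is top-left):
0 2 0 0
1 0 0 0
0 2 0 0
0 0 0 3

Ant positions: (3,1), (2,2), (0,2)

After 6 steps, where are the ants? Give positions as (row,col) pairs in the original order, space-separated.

Step 1: ant0:(3,1)->N->(2,1) | ant1:(2,2)->W->(2,1) | ant2:(0,2)->W->(0,1)
  grid max=5 at (2,1)
Step 2: ant0:(2,1)->N->(1,1) | ant1:(2,1)->N->(1,1) | ant2:(0,1)->E->(0,2)
  grid max=4 at (2,1)
Step 3: ant0:(1,1)->S->(2,1) | ant1:(1,1)->S->(2,1) | ant2:(0,2)->W->(0,1)
  grid max=7 at (2,1)
Step 4: ant0:(2,1)->N->(1,1) | ant1:(2,1)->N->(1,1) | ant2:(0,1)->S->(1,1)
  grid max=7 at (1,1)
Step 5: ant0:(1,1)->S->(2,1) | ant1:(1,1)->S->(2,1) | ant2:(1,1)->S->(2,1)
  grid max=11 at (2,1)
Step 6: ant0:(2,1)->N->(1,1) | ant1:(2,1)->N->(1,1) | ant2:(2,1)->N->(1,1)
  grid max=11 at (1,1)

(1,1) (1,1) (1,1)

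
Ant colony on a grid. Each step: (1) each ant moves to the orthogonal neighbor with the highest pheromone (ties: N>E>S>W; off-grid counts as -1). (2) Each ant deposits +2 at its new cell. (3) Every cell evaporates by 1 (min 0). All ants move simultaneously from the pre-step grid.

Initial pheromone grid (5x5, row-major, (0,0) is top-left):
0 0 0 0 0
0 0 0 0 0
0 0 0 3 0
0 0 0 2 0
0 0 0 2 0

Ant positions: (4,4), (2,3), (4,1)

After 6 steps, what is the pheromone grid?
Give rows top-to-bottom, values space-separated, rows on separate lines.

After step 1: ants at (4,3),(3,3),(3,1)
  0 0 0 0 0
  0 0 0 0 0
  0 0 0 2 0
  0 1 0 3 0
  0 0 0 3 0
After step 2: ants at (3,3),(4,3),(2,1)
  0 0 0 0 0
  0 0 0 0 0
  0 1 0 1 0
  0 0 0 4 0
  0 0 0 4 0
After step 3: ants at (4,3),(3,3),(1,1)
  0 0 0 0 0
  0 1 0 0 0
  0 0 0 0 0
  0 0 0 5 0
  0 0 0 5 0
After step 4: ants at (3,3),(4,3),(0,1)
  0 1 0 0 0
  0 0 0 0 0
  0 0 0 0 0
  0 0 0 6 0
  0 0 0 6 0
After step 5: ants at (4,3),(3,3),(0,2)
  0 0 1 0 0
  0 0 0 0 0
  0 0 0 0 0
  0 0 0 7 0
  0 0 0 7 0
After step 6: ants at (3,3),(4,3),(0,3)
  0 0 0 1 0
  0 0 0 0 0
  0 0 0 0 0
  0 0 0 8 0
  0 0 0 8 0

0 0 0 1 0
0 0 0 0 0
0 0 0 0 0
0 0 0 8 0
0 0 0 8 0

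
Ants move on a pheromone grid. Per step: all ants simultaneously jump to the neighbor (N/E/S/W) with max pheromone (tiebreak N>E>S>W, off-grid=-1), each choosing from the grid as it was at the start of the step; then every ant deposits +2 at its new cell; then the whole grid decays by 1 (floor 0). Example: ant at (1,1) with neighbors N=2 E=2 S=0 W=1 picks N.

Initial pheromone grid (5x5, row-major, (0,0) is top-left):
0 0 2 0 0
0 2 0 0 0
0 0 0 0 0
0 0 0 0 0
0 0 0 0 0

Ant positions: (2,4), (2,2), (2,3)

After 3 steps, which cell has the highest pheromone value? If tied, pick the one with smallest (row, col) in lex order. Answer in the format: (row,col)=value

Answer: (1,3)=3

Derivation:
Step 1: ant0:(2,4)->N->(1,4) | ant1:(2,2)->N->(1,2) | ant2:(2,3)->N->(1,3)
  grid max=1 at (0,2)
Step 2: ant0:(1,4)->W->(1,3) | ant1:(1,2)->N->(0,2) | ant2:(1,3)->E->(1,4)
  grid max=2 at (0,2)
Step 3: ant0:(1,3)->E->(1,4) | ant1:(0,2)->E->(0,3) | ant2:(1,4)->W->(1,3)
  grid max=3 at (1,3)
Final grid:
  0 0 1 1 0
  0 0 0 3 3
  0 0 0 0 0
  0 0 0 0 0
  0 0 0 0 0
Max pheromone 3 at (1,3)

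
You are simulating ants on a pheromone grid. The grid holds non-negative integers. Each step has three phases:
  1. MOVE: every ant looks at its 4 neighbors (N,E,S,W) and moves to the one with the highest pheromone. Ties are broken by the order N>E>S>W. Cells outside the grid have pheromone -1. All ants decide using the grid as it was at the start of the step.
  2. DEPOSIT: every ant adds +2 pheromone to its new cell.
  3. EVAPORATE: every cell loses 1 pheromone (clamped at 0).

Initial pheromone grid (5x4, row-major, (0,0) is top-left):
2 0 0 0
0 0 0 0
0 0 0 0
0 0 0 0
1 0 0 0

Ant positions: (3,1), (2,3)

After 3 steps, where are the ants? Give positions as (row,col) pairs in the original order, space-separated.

Step 1: ant0:(3,1)->N->(2,1) | ant1:(2,3)->N->(1,3)
  grid max=1 at (0,0)
Step 2: ant0:(2,1)->N->(1,1) | ant1:(1,3)->N->(0,3)
  grid max=1 at (0,3)
Step 3: ant0:(1,1)->N->(0,1) | ant1:(0,3)->S->(1,3)
  grid max=1 at (0,1)

(0,1) (1,3)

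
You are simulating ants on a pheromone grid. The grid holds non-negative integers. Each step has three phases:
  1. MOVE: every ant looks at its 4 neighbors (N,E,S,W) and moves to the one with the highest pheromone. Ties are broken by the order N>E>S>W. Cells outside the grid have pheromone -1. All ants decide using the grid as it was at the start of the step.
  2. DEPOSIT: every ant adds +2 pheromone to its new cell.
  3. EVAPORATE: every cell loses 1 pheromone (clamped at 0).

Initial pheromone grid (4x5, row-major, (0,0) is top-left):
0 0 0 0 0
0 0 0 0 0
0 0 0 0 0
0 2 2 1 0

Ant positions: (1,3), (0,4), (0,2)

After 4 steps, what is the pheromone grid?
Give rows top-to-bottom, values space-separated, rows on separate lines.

After step 1: ants at (0,3),(1,4),(0,3)
  0 0 0 3 0
  0 0 0 0 1
  0 0 0 0 0
  0 1 1 0 0
After step 2: ants at (0,4),(0,4),(0,4)
  0 0 0 2 5
  0 0 0 0 0
  0 0 0 0 0
  0 0 0 0 0
After step 3: ants at (0,3),(0,3),(0,3)
  0 0 0 7 4
  0 0 0 0 0
  0 0 0 0 0
  0 0 0 0 0
After step 4: ants at (0,4),(0,4),(0,4)
  0 0 0 6 9
  0 0 0 0 0
  0 0 0 0 0
  0 0 0 0 0

0 0 0 6 9
0 0 0 0 0
0 0 0 0 0
0 0 0 0 0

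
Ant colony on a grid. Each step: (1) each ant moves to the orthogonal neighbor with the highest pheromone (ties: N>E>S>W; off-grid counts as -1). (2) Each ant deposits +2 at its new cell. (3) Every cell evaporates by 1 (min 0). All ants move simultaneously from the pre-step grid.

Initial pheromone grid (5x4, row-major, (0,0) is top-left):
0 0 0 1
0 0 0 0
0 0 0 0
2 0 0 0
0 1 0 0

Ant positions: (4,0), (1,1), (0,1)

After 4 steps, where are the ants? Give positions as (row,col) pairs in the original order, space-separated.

Step 1: ant0:(4,0)->N->(3,0) | ant1:(1,1)->N->(0,1) | ant2:(0,1)->E->(0,2)
  grid max=3 at (3,0)
Step 2: ant0:(3,0)->N->(2,0) | ant1:(0,1)->E->(0,2) | ant2:(0,2)->W->(0,1)
  grid max=2 at (0,1)
Step 3: ant0:(2,0)->S->(3,0) | ant1:(0,2)->W->(0,1) | ant2:(0,1)->E->(0,2)
  grid max=3 at (0,1)
Step 4: ant0:(3,0)->N->(2,0) | ant1:(0,1)->E->(0,2) | ant2:(0,2)->W->(0,1)
  grid max=4 at (0,1)

(2,0) (0,2) (0,1)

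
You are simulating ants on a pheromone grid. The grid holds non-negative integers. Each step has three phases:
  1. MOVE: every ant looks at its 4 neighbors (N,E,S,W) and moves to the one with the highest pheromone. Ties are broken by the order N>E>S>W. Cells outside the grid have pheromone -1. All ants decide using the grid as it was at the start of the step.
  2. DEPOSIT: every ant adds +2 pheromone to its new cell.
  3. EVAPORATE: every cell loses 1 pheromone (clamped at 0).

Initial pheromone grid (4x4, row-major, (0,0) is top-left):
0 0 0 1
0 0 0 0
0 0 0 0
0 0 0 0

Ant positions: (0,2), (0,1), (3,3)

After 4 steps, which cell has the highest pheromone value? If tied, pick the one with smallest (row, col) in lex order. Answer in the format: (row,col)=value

Answer: (0,3)=7

Derivation:
Step 1: ant0:(0,2)->E->(0,3) | ant1:(0,1)->E->(0,2) | ant2:(3,3)->N->(2,3)
  grid max=2 at (0,3)
Step 2: ant0:(0,3)->W->(0,2) | ant1:(0,2)->E->(0,3) | ant2:(2,3)->N->(1,3)
  grid max=3 at (0,3)
Step 3: ant0:(0,2)->E->(0,3) | ant1:(0,3)->W->(0,2) | ant2:(1,3)->N->(0,3)
  grid max=6 at (0,3)
Step 4: ant0:(0,3)->W->(0,2) | ant1:(0,2)->E->(0,3) | ant2:(0,3)->W->(0,2)
  grid max=7 at (0,3)
Final grid:
  0 0 6 7
  0 0 0 0
  0 0 0 0
  0 0 0 0
Max pheromone 7 at (0,3)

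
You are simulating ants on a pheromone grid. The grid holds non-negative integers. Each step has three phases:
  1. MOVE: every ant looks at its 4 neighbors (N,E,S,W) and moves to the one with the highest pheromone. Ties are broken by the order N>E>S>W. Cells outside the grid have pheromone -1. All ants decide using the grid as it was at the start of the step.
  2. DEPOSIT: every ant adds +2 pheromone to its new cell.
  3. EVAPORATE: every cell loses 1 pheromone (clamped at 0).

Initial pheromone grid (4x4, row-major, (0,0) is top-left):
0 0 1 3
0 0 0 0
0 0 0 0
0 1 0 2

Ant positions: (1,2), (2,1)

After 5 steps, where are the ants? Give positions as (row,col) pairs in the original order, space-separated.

Step 1: ant0:(1,2)->N->(0,2) | ant1:(2,1)->S->(3,1)
  grid max=2 at (0,2)
Step 2: ant0:(0,2)->E->(0,3) | ant1:(3,1)->N->(2,1)
  grid max=3 at (0,3)
Step 3: ant0:(0,3)->W->(0,2) | ant1:(2,1)->S->(3,1)
  grid max=2 at (0,2)
Step 4: ant0:(0,2)->E->(0,3) | ant1:(3,1)->N->(2,1)
  grid max=3 at (0,3)
Step 5: ant0:(0,3)->W->(0,2) | ant1:(2,1)->S->(3,1)
  grid max=2 at (0,2)

(0,2) (3,1)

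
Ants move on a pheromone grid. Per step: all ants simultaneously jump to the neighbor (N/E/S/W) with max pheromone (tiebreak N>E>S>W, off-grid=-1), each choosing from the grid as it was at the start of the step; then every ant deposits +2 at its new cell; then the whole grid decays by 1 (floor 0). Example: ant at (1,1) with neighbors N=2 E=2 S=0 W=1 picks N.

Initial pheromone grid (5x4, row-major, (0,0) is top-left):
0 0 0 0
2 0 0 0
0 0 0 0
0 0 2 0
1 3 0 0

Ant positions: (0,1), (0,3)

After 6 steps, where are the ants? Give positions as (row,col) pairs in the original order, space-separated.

Step 1: ant0:(0,1)->E->(0,2) | ant1:(0,3)->S->(1,3)
  grid max=2 at (4,1)
Step 2: ant0:(0,2)->E->(0,3) | ant1:(1,3)->N->(0,3)
  grid max=3 at (0,3)
Step 3: ant0:(0,3)->S->(1,3) | ant1:(0,3)->S->(1,3)
  grid max=3 at (1,3)
Step 4: ant0:(1,3)->N->(0,3) | ant1:(1,3)->N->(0,3)
  grid max=5 at (0,3)
Step 5: ant0:(0,3)->S->(1,3) | ant1:(0,3)->S->(1,3)
  grid max=5 at (1,3)
Step 6: ant0:(1,3)->N->(0,3) | ant1:(1,3)->N->(0,3)
  grid max=7 at (0,3)

(0,3) (0,3)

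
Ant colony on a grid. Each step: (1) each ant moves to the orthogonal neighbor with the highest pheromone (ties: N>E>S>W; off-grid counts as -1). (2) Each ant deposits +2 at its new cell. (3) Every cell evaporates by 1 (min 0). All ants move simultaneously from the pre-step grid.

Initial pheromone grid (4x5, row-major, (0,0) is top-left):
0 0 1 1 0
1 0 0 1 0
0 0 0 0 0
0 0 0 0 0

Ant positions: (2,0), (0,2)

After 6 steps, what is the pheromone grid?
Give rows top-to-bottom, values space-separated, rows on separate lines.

After step 1: ants at (1,0),(0,3)
  0 0 0 2 0
  2 0 0 0 0
  0 0 0 0 0
  0 0 0 0 0
After step 2: ants at (0,0),(0,4)
  1 0 0 1 1
  1 0 0 0 0
  0 0 0 0 0
  0 0 0 0 0
After step 3: ants at (1,0),(0,3)
  0 0 0 2 0
  2 0 0 0 0
  0 0 0 0 0
  0 0 0 0 0
After step 4: ants at (0,0),(0,4)
  1 0 0 1 1
  1 0 0 0 0
  0 0 0 0 0
  0 0 0 0 0
After step 5: ants at (1,0),(0,3)
  0 0 0 2 0
  2 0 0 0 0
  0 0 0 0 0
  0 0 0 0 0
After step 6: ants at (0,0),(0,4)
  1 0 0 1 1
  1 0 0 0 0
  0 0 0 0 0
  0 0 0 0 0

1 0 0 1 1
1 0 0 0 0
0 0 0 0 0
0 0 0 0 0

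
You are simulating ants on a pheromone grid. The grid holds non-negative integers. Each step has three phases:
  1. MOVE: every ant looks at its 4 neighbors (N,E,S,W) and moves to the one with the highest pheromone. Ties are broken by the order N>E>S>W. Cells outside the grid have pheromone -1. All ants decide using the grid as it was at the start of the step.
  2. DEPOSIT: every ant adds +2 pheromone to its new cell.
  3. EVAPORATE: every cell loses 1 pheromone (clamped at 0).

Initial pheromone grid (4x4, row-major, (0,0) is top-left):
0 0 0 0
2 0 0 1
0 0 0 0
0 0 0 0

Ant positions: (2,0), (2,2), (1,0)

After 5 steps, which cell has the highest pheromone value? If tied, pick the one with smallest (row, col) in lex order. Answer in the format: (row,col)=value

Answer: (1,0)=7

Derivation:
Step 1: ant0:(2,0)->N->(1,0) | ant1:(2,2)->N->(1,2) | ant2:(1,0)->N->(0,0)
  grid max=3 at (1,0)
Step 2: ant0:(1,0)->N->(0,0) | ant1:(1,2)->N->(0,2) | ant2:(0,0)->S->(1,0)
  grid max=4 at (1,0)
Step 3: ant0:(0,0)->S->(1,0) | ant1:(0,2)->E->(0,3) | ant2:(1,0)->N->(0,0)
  grid max=5 at (1,0)
Step 4: ant0:(1,0)->N->(0,0) | ant1:(0,3)->S->(1,3) | ant2:(0,0)->S->(1,0)
  grid max=6 at (1,0)
Step 5: ant0:(0,0)->S->(1,0) | ant1:(1,3)->N->(0,3) | ant2:(1,0)->N->(0,0)
  grid max=7 at (1,0)
Final grid:
  5 0 0 1
  7 0 0 0
  0 0 0 0
  0 0 0 0
Max pheromone 7 at (1,0)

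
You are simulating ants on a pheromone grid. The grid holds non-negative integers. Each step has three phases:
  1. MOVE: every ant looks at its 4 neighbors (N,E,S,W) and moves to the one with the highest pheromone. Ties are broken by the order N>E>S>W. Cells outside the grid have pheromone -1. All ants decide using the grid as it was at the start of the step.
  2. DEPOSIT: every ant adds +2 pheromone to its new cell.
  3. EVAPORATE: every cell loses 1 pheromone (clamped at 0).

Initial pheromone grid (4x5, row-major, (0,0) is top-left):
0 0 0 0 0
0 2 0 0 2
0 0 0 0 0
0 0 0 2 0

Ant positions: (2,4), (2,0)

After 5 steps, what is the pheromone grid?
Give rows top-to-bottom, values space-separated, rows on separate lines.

After step 1: ants at (1,4),(1,0)
  0 0 0 0 0
  1 1 0 0 3
  0 0 0 0 0
  0 0 0 1 0
After step 2: ants at (0,4),(1,1)
  0 0 0 0 1
  0 2 0 0 2
  0 0 0 0 0
  0 0 0 0 0
After step 3: ants at (1,4),(0,1)
  0 1 0 0 0
  0 1 0 0 3
  0 0 0 0 0
  0 0 0 0 0
After step 4: ants at (0,4),(1,1)
  0 0 0 0 1
  0 2 0 0 2
  0 0 0 0 0
  0 0 0 0 0
After step 5: ants at (1,4),(0,1)
  0 1 0 0 0
  0 1 0 0 3
  0 0 0 0 0
  0 0 0 0 0

0 1 0 0 0
0 1 0 0 3
0 0 0 0 0
0 0 0 0 0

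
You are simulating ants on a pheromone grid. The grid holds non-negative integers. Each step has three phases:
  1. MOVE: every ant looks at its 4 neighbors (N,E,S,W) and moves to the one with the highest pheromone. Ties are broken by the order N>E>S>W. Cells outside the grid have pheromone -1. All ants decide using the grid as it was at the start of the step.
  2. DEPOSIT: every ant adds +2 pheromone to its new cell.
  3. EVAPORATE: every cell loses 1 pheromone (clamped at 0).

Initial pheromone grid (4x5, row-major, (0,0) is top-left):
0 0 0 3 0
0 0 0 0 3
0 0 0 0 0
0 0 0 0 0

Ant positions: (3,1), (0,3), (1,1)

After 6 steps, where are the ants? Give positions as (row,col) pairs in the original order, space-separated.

Step 1: ant0:(3,1)->N->(2,1) | ant1:(0,3)->E->(0,4) | ant2:(1,1)->N->(0,1)
  grid max=2 at (0,3)
Step 2: ant0:(2,1)->N->(1,1) | ant1:(0,4)->S->(1,4) | ant2:(0,1)->E->(0,2)
  grid max=3 at (1,4)
Step 3: ant0:(1,1)->N->(0,1) | ant1:(1,4)->N->(0,4) | ant2:(0,2)->E->(0,3)
  grid max=2 at (0,3)
Step 4: ant0:(0,1)->E->(0,2) | ant1:(0,4)->S->(1,4) | ant2:(0,3)->E->(0,4)
  grid max=3 at (1,4)
Step 5: ant0:(0,2)->E->(0,3) | ant1:(1,4)->N->(0,4) | ant2:(0,4)->S->(1,4)
  grid max=4 at (1,4)
Step 6: ant0:(0,3)->E->(0,4) | ant1:(0,4)->S->(1,4) | ant2:(1,4)->N->(0,4)
  grid max=6 at (0,4)

(0,4) (1,4) (0,4)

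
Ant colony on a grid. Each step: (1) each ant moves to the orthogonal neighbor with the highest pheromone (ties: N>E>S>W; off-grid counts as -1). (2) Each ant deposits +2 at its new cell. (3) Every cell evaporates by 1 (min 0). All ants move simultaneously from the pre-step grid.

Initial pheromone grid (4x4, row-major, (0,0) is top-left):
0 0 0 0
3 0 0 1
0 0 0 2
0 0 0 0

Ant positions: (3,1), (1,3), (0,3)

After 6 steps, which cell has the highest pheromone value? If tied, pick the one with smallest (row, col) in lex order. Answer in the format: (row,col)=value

Answer: (2,3)=8

Derivation:
Step 1: ant0:(3,1)->N->(2,1) | ant1:(1,3)->S->(2,3) | ant2:(0,3)->S->(1,3)
  grid max=3 at (2,3)
Step 2: ant0:(2,1)->N->(1,1) | ant1:(2,3)->N->(1,3) | ant2:(1,3)->S->(2,3)
  grid max=4 at (2,3)
Step 3: ant0:(1,1)->W->(1,0) | ant1:(1,3)->S->(2,3) | ant2:(2,3)->N->(1,3)
  grid max=5 at (2,3)
Step 4: ant0:(1,0)->N->(0,0) | ant1:(2,3)->N->(1,3) | ant2:(1,3)->S->(2,3)
  grid max=6 at (2,3)
Step 5: ant0:(0,0)->S->(1,0) | ant1:(1,3)->S->(2,3) | ant2:(2,3)->N->(1,3)
  grid max=7 at (2,3)
Step 6: ant0:(1,0)->N->(0,0) | ant1:(2,3)->N->(1,3) | ant2:(1,3)->S->(2,3)
  grid max=8 at (2,3)
Final grid:
  1 0 0 0
  1 0 0 7
  0 0 0 8
  0 0 0 0
Max pheromone 8 at (2,3)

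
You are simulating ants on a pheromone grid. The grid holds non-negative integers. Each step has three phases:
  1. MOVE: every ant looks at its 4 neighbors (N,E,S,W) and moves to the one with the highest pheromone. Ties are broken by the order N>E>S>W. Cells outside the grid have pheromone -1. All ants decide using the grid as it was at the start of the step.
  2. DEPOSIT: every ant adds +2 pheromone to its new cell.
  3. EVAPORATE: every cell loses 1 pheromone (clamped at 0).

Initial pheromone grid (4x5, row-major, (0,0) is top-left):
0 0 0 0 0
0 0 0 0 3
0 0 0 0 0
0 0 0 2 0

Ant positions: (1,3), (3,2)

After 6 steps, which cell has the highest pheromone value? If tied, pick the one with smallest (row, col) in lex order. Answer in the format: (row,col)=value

Answer: (1,4)=3

Derivation:
Step 1: ant0:(1,3)->E->(1,4) | ant1:(3,2)->E->(3,3)
  grid max=4 at (1,4)
Step 2: ant0:(1,4)->N->(0,4) | ant1:(3,3)->N->(2,3)
  grid max=3 at (1,4)
Step 3: ant0:(0,4)->S->(1,4) | ant1:(2,3)->S->(3,3)
  grid max=4 at (1,4)
Step 4: ant0:(1,4)->N->(0,4) | ant1:(3,3)->N->(2,3)
  grid max=3 at (1,4)
Step 5: ant0:(0,4)->S->(1,4) | ant1:(2,3)->S->(3,3)
  grid max=4 at (1,4)
Step 6: ant0:(1,4)->N->(0,4) | ant1:(3,3)->N->(2,3)
  grid max=3 at (1,4)
Final grid:
  0 0 0 0 1
  0 0 0 0 3
  0 0 0 1 0
  0 0 0 2 0
Max pheromone 3 at (1,4)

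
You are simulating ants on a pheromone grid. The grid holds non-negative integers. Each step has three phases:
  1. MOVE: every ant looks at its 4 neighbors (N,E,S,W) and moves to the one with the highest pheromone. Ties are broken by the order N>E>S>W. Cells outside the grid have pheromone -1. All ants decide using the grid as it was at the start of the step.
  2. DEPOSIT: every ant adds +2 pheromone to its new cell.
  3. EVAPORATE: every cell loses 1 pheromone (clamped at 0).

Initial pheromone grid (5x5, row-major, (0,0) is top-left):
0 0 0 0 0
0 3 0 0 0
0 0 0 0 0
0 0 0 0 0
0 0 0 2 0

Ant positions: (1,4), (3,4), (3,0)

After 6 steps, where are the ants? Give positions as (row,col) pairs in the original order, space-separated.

Step 1: ant0:(1,4)->N->(0,4) | ant1:(3,4)->N->(2,4) | ant2:(3,0)->N->(2,0)
  grid max=2 at (1,1)
Step 2: ant0:(0,4)->S->(1,4) | ant1:(2,4)->N->(1,4) | ant2:(2,0)->N->(1,0)
  grid max=3 at (1,4)
Step 3: ant0:(1,4)->N->(0,4) | ant1:(1,4)->N->(0,4) | ant2:(1,0)->E->(1,1)
  grid max=3 at (0,4)
Step 4: ant0:(0,4)->S->(1,4) | ant1:(0,4)->S->(1,4) | ant2:(1,1)->N->(0,1)
  grid max=5 at (1,4)
Step 5: ant0:(1,4)->N->(0,4) | ant1:(1,4)->N->(0,4) | ant2:(0,1)->S->(1,1)
  grid max=5 at (0,4)
Step 6: ant0:(0,4)->S->(1,4) | ant1:(0,4)->S->(1,4) | ant2:(1,1)->N->(0,1)
  grid max=7 at (1,4)

(1,4) (1,4) (0,1)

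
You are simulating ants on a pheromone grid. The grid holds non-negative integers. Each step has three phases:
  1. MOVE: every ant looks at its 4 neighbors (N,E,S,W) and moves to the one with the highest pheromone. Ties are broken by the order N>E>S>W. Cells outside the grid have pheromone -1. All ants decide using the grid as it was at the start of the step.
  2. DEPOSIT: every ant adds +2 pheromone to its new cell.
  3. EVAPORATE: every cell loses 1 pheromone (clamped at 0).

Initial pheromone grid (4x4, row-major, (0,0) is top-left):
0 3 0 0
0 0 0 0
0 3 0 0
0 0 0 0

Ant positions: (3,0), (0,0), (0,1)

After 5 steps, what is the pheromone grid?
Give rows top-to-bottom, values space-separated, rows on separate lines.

After step 1: ants at (2,0),(0,1),(0,2)
  0 4 1 0
  0 0 0 0
  1 2 0 0
  0 0 0 0
After step 2: ants at (2,1),(0,2),(0,1)
  0 5 2 0
  0 0 0 0
  0 3 0 0
  0 0 0 0
After step 3: ants at (1,1),(0,1),(0,2)
  0 6 3 0
  0 1 0 0
  0 2 0 0
  0 0 0 0
After step 4: ants at (0,1),(0,2),(0,1)
  0 9 4 0
  0 0 0 0
  0 1 0 0
  0 0 0 0
After step 5: ants at (0,2),(0,1),(0,2)
  0 10 7 0
  0 0 0 0
  0 0 0 0
  0 0 0 0

0 10 7 0
0 0 0 0
0 0 0 0
0 0 0 0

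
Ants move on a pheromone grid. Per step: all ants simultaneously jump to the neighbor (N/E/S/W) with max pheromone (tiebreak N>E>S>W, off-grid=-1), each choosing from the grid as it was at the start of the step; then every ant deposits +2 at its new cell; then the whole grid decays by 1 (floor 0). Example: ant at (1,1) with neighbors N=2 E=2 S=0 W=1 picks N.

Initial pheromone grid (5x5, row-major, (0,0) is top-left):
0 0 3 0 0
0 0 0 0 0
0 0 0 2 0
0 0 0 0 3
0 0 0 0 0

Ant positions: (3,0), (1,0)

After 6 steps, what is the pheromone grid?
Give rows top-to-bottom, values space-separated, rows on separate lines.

After step 1: ants at (2,0),(0,0)
  1 0 2 0 0
  0 0 0 0 0
  1 0 0 1 0
  0 0 0 0 2
  0 0 0 0 0
After step 2: ants at (1,0),(0,1)
  0 1 1 0 0
  1 0 0 0 0
  0 0 0 0 0
  0 0 0 0 1
  0 0 0 0 0
After step 3: ants at (0,0),(0,2)
  1 0 2 0 0
  0 0 0 0 0
  0 0 0 0 0
  0 0 0 0 0
  0 0 0 0 0
After step 4: ants at (0,1),(0,3)
  0 1 1 1 0
  0 0 0 0 0
  0 0 0 0 0
  0 0 0 0 0
  0 0 0 0 0
After step 5: ants at (0,2),(0,2)
  0 0 4 0 0
  0 0 0 0 0
  0 0 0 0 0
  0 0 0 0 0
  0 0 0 0 0
After step 6: ants at (0,3),(0,3)
  0 0 3 3 0
  0 0 0 0 0
  0 0 0 0 0
  0 0 0 0 0
  0 0 0 0 0

0 0 3 3 0
0 0 0 0 0
0 0 0 0 0
0 0 0 0 0
0 0 0 0 0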